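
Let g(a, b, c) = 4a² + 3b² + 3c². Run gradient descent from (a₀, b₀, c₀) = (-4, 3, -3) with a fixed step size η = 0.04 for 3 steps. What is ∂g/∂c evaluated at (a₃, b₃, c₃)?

-7.901568

∇g = (8a, 6b, 6c)
(a₁, b₁, c₁) = (-4, 3, -3) − 0.04·(-32, 18, -18) = (-2.72, 2.28, -2.28)
(a₂, b₂, c₂) = (-2.72, 2.28, -2.28) − 0.04·(-21.76, 13.68, -13.68) = (-1.8496, 1.7328, -1.7328)
(a₃, b₃, c₃) = (-1.8496, 1.7328, -1.7328) − 0.04·(-14.7968, 10.3968, -10.3968) = (-1.257728, 1.316928, -1.316928)
∂g/∂c at (-1.257728, 1.316928, -1.316928) = -7.901568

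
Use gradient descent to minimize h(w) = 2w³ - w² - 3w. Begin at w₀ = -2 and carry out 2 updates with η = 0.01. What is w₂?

h′(w) = 6w² - 2w - 3
w₁ = -2 − 0.01·25 = -2.25
w₂ = -2.25 − 0.01·31.875 = -2.56875

-2.56875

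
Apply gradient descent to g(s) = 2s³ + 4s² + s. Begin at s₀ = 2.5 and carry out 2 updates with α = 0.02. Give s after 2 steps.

g′(s) = 6s² + 8s + 1
s₁ = 2.5 − 0.02·58.5 = 1.33
s₂ = 1.33 − 0.02·22.2534 = 0.884932

0.884932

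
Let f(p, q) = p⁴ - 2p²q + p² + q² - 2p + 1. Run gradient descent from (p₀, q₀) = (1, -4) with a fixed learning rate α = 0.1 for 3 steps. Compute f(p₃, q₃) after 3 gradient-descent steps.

∇f = (4p³ - 4pq + 2p - 2, -2p² + 2q)
Step 1: at (1, -4), ∇f = (20, -10) → (1, -4) − 0.1·(20, -10) = (-1, -3)
Step 2: at (-1, -3), ∇f = (-20, -8) → (-1, -3) − 0.1·(-20, -8) = (1, -2.2)
Step 3: at (1, -2.2), ∇f = (12.8, -6.4) → (1, -2.2) − 0.1·(12.8, -6.4) = (-0.28, -1.56)
f(-0.28, -1.56) = 4.32275456

4.32275456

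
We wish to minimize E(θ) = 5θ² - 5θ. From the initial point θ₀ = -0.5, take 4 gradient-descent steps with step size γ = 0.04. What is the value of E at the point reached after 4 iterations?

E′(θ) = 10θ - 5
Step 1: E′(-0.5) = -10; θ₁ = -0.5 − 0.04·(-10) = -0.1
Step 2: E′(-0.1) = -6; θ₂ = -0.1 − 0.04·(-6) = 0.14
Step 3: E′(0.14) = -3.6; θ₃ = 0.14 − 0.04·(-3.6) = 0.284
Step 4: E′(0.284) = -2.16; θ₄ = 0.284 − 0.04·(-2.16) = 0.3704
E(0.3704) = -1.1660192

-1.1660192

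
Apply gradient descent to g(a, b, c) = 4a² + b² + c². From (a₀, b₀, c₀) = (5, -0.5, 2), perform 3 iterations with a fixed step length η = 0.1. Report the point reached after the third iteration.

(0.04, -0.256, 1.024)

∇g = (8a, 2b, 2c)
Step 1: at (5, -0.5, 2), ∇g = (40, -1, 4) → (5, -0.5, 2) − 0.1·(40, -1, 4) = (1, -0.4, 1.6)
Step 2: at (1, -0.4, 1.6), ∇g = (8, -0.8, 3.2) → (1, -0.4, 1.6) − 0.1·(8, -0.8, 3.2) = (0.2, -0.32, 1.28)
Step 3: at (0.2, -0.32, 1.28), ∇g = (1.6, -0.64, 2.56) → (0.2, -0.32, 1.28) − 0.1·(1.6, -0.64, 2.56) = (0.04, -0.256, 1.024)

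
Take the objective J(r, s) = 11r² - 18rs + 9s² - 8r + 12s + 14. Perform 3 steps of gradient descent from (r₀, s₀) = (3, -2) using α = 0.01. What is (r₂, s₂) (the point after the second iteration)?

(1.4672, -0.7496)

∇J = (22r - 18s - 8, -18r + 18s + 12)
(r₁, s₁) = (3, -2) − 0.01·(94, -78) = (2.06, -1.22)
(r₂, s₂) = (2.06, -1.22) − 0.01·(59.28, -47.04) = (1.4672, -0.7496)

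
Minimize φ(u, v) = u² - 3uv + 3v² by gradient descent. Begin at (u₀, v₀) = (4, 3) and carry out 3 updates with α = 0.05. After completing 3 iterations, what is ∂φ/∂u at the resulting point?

∇φ = (2u - 3v, -3u + 6v)
Step 1: at (4, 3), ∇φ = (-1, 6) → (4, 3) − 0.05·(-1, 6) = (4.05, 2.7)
Step 2: at (4.05, 2.7), ∇φ = (0, 4.05) → (4.05, 2.7) − 0.05·(0, 4.05) = (4.05, 2.4975)
Step 3: at (4.05, 2.4975), ∇φ = (0.6075, 2.835) → (4.05, 2.4975) − 0.05·(0.6075, 2.835) = (4.019625, 2.35575)
∂φ/∂u at (4.019625, 2.35575) = 0.972

0.972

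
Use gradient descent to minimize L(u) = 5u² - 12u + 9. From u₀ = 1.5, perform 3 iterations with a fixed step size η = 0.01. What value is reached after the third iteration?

1.4187

L′(u) = 10u - 12
Step 1: L′(1.5) = 3; u₁ = 1.5 − 0.01·3 = 1.47
Step 2: L′(1.47) = 2.7; u₂ = 1.47 − 0.01·2.7 = 1.443
Step 3: L′(1.443) = 2.43; u₃ = 1.443 − 0.01·2.43 = 1.4187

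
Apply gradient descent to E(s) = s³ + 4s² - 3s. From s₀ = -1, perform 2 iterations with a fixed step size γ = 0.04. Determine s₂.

-0.397888

E′(s) = 3s² + 8s - 3
s₁ = -1 − 0.04·(-8) = -0.68
s₂ = -0.68 − 0.04·(-7.0528) = -0.397888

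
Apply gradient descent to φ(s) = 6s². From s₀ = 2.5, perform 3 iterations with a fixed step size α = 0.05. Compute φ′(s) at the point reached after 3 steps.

1.92

φ′(s) = 12s
s₁ = 2.5 − 0.05·30 = 1
s₂ = 1 − 0.05·12 = 0.4
s₃ = 0.4 − 0.05·4.8 = 0.16
φ′(s) at (0.16) = 1.92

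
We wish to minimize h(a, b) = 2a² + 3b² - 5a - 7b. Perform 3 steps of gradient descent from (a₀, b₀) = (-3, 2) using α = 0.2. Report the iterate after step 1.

(0.4, 1)

∇h = (4a - 5, 6b - 7)
Step 1: at (-3, 2), ∇h = (-17, 5) → (-3, 2) − 0.2·(-17, 5) = (0.4, 1)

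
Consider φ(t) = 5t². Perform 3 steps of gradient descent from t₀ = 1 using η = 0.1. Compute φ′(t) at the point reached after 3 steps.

0

φ′(t) = 10t
t₁ = 1 − 0.1·10 = 0
t₂ = 0 − 0.1·0 = 0
t₃ = 0 − 0.1·0 = 0
φ′(t) at (0) = 0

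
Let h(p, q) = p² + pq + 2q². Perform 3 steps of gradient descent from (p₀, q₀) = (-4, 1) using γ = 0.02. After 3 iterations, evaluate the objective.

∇h = (2p + q, p + 4q)
Step 1: at (-4, 1), ∇h = (-7, 0) → (-4, 1) − 0.02·(-7, 0) = (-3.86, 1)
Step 2: at (-3.86, 1), ∇h = (-6.72, 0.14) → (-3.86, 1) − 0.02·(-6.72, 0.14) = (-3.7256, 0.9972)
Step 3: at (-3.7256, 0.9972), ∇h = (-6.454, 0.2632) → (-3.7256, 0.9972) − 0.02·(-6.454, 0.2632) = (-3.59652, 0.991936)
h(-3.59652, 0.991936) = 11.335312503872

11.335312503872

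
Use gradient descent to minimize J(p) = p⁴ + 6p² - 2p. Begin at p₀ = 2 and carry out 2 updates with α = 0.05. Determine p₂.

-0.1114

J′(p) = 4p³ + 12p - 2
p₁ = 2 − 0.05·54 = -0.7
p₂ = -0.7 − 0.05·(-11.772) = -0.1114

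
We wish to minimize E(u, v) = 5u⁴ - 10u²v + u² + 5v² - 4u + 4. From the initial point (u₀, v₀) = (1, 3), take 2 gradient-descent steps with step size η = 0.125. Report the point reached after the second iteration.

∇E = (20u³ - 20uv + 2u - 4, -10u² + 10v)
Step 1: at (1, 3), ∇E = (-42, 20) → (1, 3) − 0.125·(-42, 20) = (6.25, 0.5)
Step 2: at (6.25, 0.5), ∇E = (4828.8125, -385.625) → (6.25, 0.5) − 0.125·(4828.8125, -385.625) = (-597.3515625, 48.703125)

(-597.3515625, 48.703125)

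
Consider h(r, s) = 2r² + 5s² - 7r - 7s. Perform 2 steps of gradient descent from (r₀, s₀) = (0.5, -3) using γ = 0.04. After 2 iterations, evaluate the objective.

1.851968

∇h = (4r - 7, 10s - 7)
Step 1: at (0.5, -3), ∇h = (-5, -37) → (0.5, -3) − 0.04·(-5, -37) = (0.7, -1.52)
Step 2: at (0.7, -1.52), ∇h = (-4.2, -22.2) → (0.7, -1.52) − 0.04·(-4.2, -22.2) = (0.868, -0.632)
h(0.868, -0.632) = 1.851968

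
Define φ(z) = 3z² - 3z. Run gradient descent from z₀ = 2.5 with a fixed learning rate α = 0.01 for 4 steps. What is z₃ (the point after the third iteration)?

φ′(z) = 6z - 3
Step 1: φ′(2.5) = 12; z₁ = 2.5 − 0.01·12 = 2.38
Step 2: φ′(2.38) = 11.28; z₂ = 2.38 − 0.01·11.28 = 2.2672
Step 3: φ′(2.2672) = 10.6032; z₃ = 2.2672 − 0.01·10.6032 = 2.161168

2.161168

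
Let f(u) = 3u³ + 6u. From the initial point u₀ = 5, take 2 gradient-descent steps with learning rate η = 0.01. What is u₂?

f′(u) = 9u² + 6
u₁ = 5 − 0.01·231 = 2.69
u₂ = 2.69 − 0.01·71.1249 = 1.978751

1.978751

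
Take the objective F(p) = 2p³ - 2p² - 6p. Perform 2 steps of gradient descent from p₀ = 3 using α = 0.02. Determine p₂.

F′(p) = 6p² - 4p - 6
p₁ = 3 − 0.02·36 = 2.28
p₂ = 2.28 − 0.02·16.0704 = 1.958592

1.958592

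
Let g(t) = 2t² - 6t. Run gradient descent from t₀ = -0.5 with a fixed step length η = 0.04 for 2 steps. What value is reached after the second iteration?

g′(t) = 4t - 6
t₁ = -0.5 − 0.04·(-8) = -0.18
t₂ = -0.18 − 0.04·(-6.72) = 0.0888

0.0888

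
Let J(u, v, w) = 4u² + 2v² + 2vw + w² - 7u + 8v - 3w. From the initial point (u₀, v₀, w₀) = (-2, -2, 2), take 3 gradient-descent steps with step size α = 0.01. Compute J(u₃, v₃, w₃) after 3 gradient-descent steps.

∇J = (8u - 7, 4v + 2w + 8, 2v + 2w - 3)
(u₁, v₁, w₁) = (-2, -2, 2) − 0.01·(-23, 4, -3) = (-1.77, -2.04, 2.03)
(u₂, v₂, w₂) = (-1.77, -2.04, 2.03) − 0.01·(-21.16, 3.9, -3.02) = (-1.5584, -2.079, 2.0602)
(u₃, v₃, w₃) = (-1.5584, -2.079, 2.0602) − 0.01·(-19.4672, 3.8044, -3.0376) = (-1.363728, -2.117044, 2.090576)
J(-1.363728, -2.117044, 2.090576) = -1.740391915104

-1.740391915104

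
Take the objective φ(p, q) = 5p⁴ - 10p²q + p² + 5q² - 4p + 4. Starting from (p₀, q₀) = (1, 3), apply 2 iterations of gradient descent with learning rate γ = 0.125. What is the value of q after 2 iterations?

∇φ = (20p³ - 20pq + 2p - 4, -10p² + 10q)
Step 1: at (1, 3), ∇φ = (-42, 20) → (1, 3) − 0.125·(-42, 20) = (6.25, 0.5)
Step 2: at (6.25, 0.5), ∇φ = (4828.8125, -385.625) → (6.25, 0.5) − 0.125·(4828.8125, -385.625) = (-597.3515625, 48.703125)
q = 48.703125

48.703125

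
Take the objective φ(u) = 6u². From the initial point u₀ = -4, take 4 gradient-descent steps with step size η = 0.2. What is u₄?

φ′(u) = 12u
u₁ = -4 − 0.2·(-48) = 5.6
u₂ = 5.6 − 0.2·67.2 = -7.84
u₃ = -7.84 − 0.2·(-94.08) = 10.976
u₄ = 10.976 − 0.2·131.712 = -15.3664

-15.3664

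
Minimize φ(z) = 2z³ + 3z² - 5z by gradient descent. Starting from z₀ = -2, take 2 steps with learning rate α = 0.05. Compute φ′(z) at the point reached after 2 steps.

φ′(z) = 6z² + 6z - 5
Step 1: φ′(-2) = 7; z₁ = -2 − 0.05·7 = -2.35
Step 2: φ′(-2.35) = 14.035; z₂ = -2.35 − 0.05·14.035 = -3.05175
φ′(z) at (-3.05175) = 32.568568375

32.568568375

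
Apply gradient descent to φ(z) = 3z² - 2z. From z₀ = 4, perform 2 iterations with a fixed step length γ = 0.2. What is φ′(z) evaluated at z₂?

0.88

φ′(z) = 6z - 2
z₁ = 4 − 0.2·22 = -0.4
z₂ = -0.4 − 0.2·(-4.4) = 0.48
φ′(z) at (0.48) = 0.88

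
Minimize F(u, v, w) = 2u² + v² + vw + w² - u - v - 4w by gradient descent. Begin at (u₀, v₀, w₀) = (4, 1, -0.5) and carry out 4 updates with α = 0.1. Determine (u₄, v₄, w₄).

∇F = (4u - 1, 2v + w - 1, v + 2w - 4)
Step 1: at (4, 1, -0.5), ∇F = (15, 0.5, -4) → (4, 1, -0.5) − 0.1·(15, 0.5, -4) = (2.5, 0.95, -0.1)
Step 2: at (2.5, 0.95, -0.1), ∇F = (9, 0.8, -3.25) → (2.5, 0.95, -0.1) − 0.1·(9, 0.8, -3.25) = (1.6, 0.87, 0.225)
Step 3: at (1.6, 0.87, 0.225), ∇F = (5.4, 0.965, -2.68) → (1.6, 0.87, 0.225) − 0.1·(5.4, 0.965, -2.68) = (1.06, 0.7735, 0.493)
Step 4: at (1.06, 0.7735, 0.493), ∇F = (3.24, 1.04, -2.2405) → (1.06, 0.7735, 0.493) − 0.1·(3.24, 1.04, -2.2405) = (0.736, 0.6695, 0.71705)

(0.736, 0.6695, 0.71705)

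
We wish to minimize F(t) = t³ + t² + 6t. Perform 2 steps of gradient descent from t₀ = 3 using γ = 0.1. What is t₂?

F′(t) = 3t² + 2t + 6
t₁ = 3 − 0.1·39 = -0.9
t₂ = -0.9 − 0.1·6.63 = -1.563

-1.563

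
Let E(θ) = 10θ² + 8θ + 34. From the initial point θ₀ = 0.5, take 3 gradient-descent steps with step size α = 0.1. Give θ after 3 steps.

E′(θ) = 20θ + 8
θ₁ = 0.5 − 0.1·18 = -1.3
θ₂ = -1.3 − 0.1·(-18) = 0.5
θ₃ = 0.5 − 0.1·18 = -1.3

-1.3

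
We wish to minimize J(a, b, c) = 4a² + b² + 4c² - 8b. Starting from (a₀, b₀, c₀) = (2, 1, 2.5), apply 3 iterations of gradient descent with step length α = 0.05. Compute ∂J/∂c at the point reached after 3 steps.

∇J = (8a, 2b - 8, 8c)
Step 1: at (2, 1, 2.5), ∇J = (16, -6, 20) → (2, 1, 2.5) − 0.05·(16, -6, 20) = (1.2, 1.3, 1.5)
Step 2: at (1.2, 1.3, 1.5), ∇J = (9.6, -5.4, 12) → (1.2, 1.3, 1.5) − 0.05·(9.6, -5.4, 12) = (0.72, 1.57, 0.9)
Step 3: at (0.72, 1.57, 0.9), ∇J = (5.76, -4.86, 7.2) → (0.72, 1.57, 0.9) − 0.05·(5.76, -4.86, 7.2) = (0.432, 1.813, 0.54)
∂J/∂c at (0.432, 1.813, 0.54) = 4.32

4.32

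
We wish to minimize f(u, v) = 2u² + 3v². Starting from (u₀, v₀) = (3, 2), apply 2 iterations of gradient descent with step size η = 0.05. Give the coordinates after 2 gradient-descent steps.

(1.92, 0.98)

∇f = (4u, 6v)
(u₁, v₁) = (3, 2) − 0.05·(12, 12) = (2.4, 1.4)
(u₂, v₂) = (2.4, 1.4) − 0.05·(9.6, 8.4) = (1.92, 0.98)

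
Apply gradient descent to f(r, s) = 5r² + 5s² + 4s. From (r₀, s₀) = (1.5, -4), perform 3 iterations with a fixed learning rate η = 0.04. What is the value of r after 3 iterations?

∇f = (10r, 10s + 4)
Step 1: at (1.5, -4), ∇f = (15, -36) → (1.5, -4) − 0.04·(15, -36) = (0.9, -2.56)
Step 2: at (0.9, -2.56), ∇f = (9, -21.6) → (0.9, -2.56) − 0.04·(9, -21.6) = (0.54, -1.696)
Step 3: at (0.54, -1.696), ∇f = (5.4, -12.96) → (0.54, -1.696) − 0.04·(5.4, -12.96) = (0.324, -1.1776)
r = 0.324

0.324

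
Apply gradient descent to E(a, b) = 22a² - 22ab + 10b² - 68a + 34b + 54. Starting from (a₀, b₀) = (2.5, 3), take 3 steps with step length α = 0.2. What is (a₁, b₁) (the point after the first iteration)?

∇E = (44a - 22b - 68, -22a + 20b + 34)
Step 1: at (2.5, 3), ∇E = (-24, 39) → (2.5, 3) − 0.2·(-24, 39) = (7.3, -4.8)

(7.3, -4.8)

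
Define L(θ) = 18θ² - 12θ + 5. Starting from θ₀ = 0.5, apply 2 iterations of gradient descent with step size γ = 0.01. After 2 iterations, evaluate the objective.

3.08388608

L′(θ) = 36θ - 12
Step 1: L′(0.5) = 6; θ₁ = 0.5 − 0.01·6 = 0.44
Step 2: L′(0.44) = 3.84; θ₂ = 0.44 − 0.01·3.84 = 0.4016
L(0.4016) = 3.08388608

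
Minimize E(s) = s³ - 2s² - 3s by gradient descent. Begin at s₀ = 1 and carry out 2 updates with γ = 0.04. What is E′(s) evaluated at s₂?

E′(s) = 3s² - 4s - 3
s₁ = 1 − 0.04·(-4) = 1.16
s₂ = 1.16 − 0.04·(-3.6032) = 1.304128
E′(s) at (1.304128) = -3.114262478848

-3.114262478848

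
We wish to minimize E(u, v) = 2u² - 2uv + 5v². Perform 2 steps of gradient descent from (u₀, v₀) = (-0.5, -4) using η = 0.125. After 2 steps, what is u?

-0.40625

∇E = (4u - 2v, -2u + 10v)
Step 1: at (-0.5, -4), ∇E = (6, -39) → (-0.5, -4) − 0.125·(6, -39) = (-1.25, 0.875)
Step 2: at (-1.25, 0.875), ∇E = (-6.75, 11.25) → (-1.25, 0.875) − 0.125·(-6.75, 11.25) = (-0.40625, -0.53125)
u = -0.40625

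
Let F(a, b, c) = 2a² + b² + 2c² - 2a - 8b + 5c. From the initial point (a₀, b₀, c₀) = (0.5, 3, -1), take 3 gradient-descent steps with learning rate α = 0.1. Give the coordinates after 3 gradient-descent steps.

(0.5, 3.488, -1.196)

∇F = (4a - 2, 2b - 8, 4c + 5)
Step 1: at (0.5, 3, -1), ∇F = (0, -2, 1) → (0.5, 3, -1) − 0.1·(0, -2, 1) = (0.5, 3.2, -1.1)
Step 2: at (0.5, 3.2, -1.1), ∇F = (0, -1.6, 0.6) → (0.5, 3.2, -1.1) − 0.1·(0, -1.6, 0.6) = (0.5, 3.36, -1.16)
Step 3: at (0.5, 3.36, -1.16), ∇F = (0, -1.28, 0.36) → (0.5, 3.36, -1.16) − 0.1·(0, -1.28, 0.36) = (0.5, 3.488, -1.196)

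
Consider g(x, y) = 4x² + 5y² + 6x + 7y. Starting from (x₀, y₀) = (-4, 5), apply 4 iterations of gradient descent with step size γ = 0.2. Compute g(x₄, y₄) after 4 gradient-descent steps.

∇g = (8x + 6, 10y + 7)
(x₁, y₁) = (-4, 5) − 0.2·(-26, 57) = (1.2, -6.4)
(x₂, y₂) = (1.2, -6.4) − 0.2·(15.6, -57) = (-1.92, 5)
(x₃, y₃) = (-1.92, 5) − 0.2·(-9.36, 57) = (-0.048, -6.4)
(x₄, y₄) = (-0.048, -6.4) − 0.2·(5.616, -57) = (-1.1712, 5)
g(-1.1712, 5) = 158.45963776

158.45963776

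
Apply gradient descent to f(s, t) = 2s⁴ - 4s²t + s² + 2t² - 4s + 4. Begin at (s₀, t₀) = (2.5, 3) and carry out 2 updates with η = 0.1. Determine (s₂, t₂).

(38.1528, 9.304)

∇f = (8s³ - 8st + 2s - 4, -4s² + 4t)
Step 1: at (2.5, 3), ∇f = (66, -13) → (2.5, 3) − 0.1·(66, -13) = (-4.1, 4.3)
Step 2: at (-4.1, 4.3), ∇f = (-422.528, -50.04) → (-4.1, 4.3) − 0.1·(-422.528, -50.04) = (38.1528, 9.304)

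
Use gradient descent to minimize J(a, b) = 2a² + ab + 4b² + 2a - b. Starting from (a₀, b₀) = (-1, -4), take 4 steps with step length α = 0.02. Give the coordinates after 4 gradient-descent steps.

∇J = (4a + b + 2, a + 8b - 1)
(a₁, b₁) = (-1, -4) − 0.02·(-6, -34) = (-0.88, -3.32)
(a₂, b₂) = (-0.88, -3.32) − 0.02·(-4.84, -28.44) = (-0.7832, -2.7512)
(a₃, b₃) = (-0.7832, -2.7512) − 0.02·(-3.884, -23.7928) = (-0.70552, -2.275344)
(a₄, b₄) = (-0.70552, -2.275344) − 0.02·(-3.097424, -19.908272) = (-0.64357152, -1.87717856)

(-0.64357152, -1.87717856)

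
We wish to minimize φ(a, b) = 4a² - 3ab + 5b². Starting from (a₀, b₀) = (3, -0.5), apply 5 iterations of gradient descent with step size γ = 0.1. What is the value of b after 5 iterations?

0.01647

∇φ = (8a - 3b, -3a + 10b)
Step 1: at (3, -0.5), ∇φ = (25.5, -14) → (3, -0.5) − 0.1·(25.5, -14) = (0.45, 0.9)
Step 2: at (0.45, 0.9), ∇φ = (0.9, 7.65) → (0.45, 0.9) − 0.1·(0.9, 7.65) = (0.36, 0.135)
Step 3: at (0.36, 0.135), ∇φ = (2.475, 0.27) → (0.36, 0.135) − 0.1·(2.475, 0.27) = (0.1125, 0.108)
Step 4: at (0.1125, 0.108), ∇φ = (0.576, 0.7425) → (0.1125, 0.108) − 0.1·(0.576, 0.7425) = (0.0549, 0.03375)
Step 5: at (0.0549, 0.03375), ∇φ = (0.33795, 0.1728) → (0.0549, 0.03375) − 0.1·(0.33795, 0.1728) = (0.021105, 0.01647)
b = 0.01647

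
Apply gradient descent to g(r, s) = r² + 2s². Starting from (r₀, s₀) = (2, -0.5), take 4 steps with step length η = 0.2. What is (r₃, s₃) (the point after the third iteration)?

(0.432, -0.004)

∇g = (2r, 4s)
Step 1: at (2, -0.5), ∇g = (4, -2) → (2, -0.5) − 0.2·(4, -2) = (1.2, -0.1)
Step 2: at (1.2, -0.1), ∇g = (2.4, -0.4) → (1.2, -0.1) − 0.2·(2.4, -0.4) = (0.72, -0.02)
Step 3: at (0.72, -0.02), ∇g = (1.44, -0.08) → (0.72, -0.02) − 0.2·(1.44, -0.08) = (0.432, -0.004)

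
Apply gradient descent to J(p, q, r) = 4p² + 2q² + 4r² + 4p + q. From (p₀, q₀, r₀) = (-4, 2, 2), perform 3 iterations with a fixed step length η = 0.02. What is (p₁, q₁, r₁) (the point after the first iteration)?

∇J = (8p + 4, 4q + 1, 8r)
Step 1: at (-4, 2, 2), ∇J = (-28, 9, 16) → (-4, 2, 2) − 0.02·(-28, 9, 16) = (-3.44, 1.82, 1.68)

(-3.44, 1.82, 1.68)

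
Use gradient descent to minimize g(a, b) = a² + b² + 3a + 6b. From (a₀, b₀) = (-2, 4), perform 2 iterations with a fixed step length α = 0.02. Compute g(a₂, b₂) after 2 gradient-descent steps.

∇g = (2a + 3, 2b + 6)
Step 1: at (-2, 4), ∇g = (-1, 14) → (-2, 4) − 0.02·(-1, 14) = (-1.98, 3.72)
Step 2: at (-1.98, 3.72), ∇g = (-0.96, 13.44) → (-1.98, 3.72) − 0.02·(-0.96, 13.44) = (-1.9608, 3.4512)
g(-1.9608, 3.4512) = 30.58031808

30.58031808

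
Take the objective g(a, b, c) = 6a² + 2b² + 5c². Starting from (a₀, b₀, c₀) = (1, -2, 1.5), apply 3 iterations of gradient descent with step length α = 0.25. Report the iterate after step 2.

∇g = (12a, 4b, 10c)
(a₁, b₁, c₁) = (1, -2, 1.5) − 0.25·(12, -8, 15) = (-2, 0, -2.25)
(a₂, b₂, c₂) = (-2, 0, -2.25) − 0.25·(-24, 0, -22.5) = (4, 0, 3.375)

(4, 0, 3.375)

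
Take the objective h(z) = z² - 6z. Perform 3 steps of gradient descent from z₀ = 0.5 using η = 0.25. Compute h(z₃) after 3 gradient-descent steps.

-8.90234375

h′(z) = 2z - 6
Step 1: h′(0.5) = -5; z₁ = 0.5 − 0.25·(-5) = 1.75
Step 2: h′(1.75) = -2.5; z₂ = 1.75 − 0.25·(-2.5) = 2.375
Step 3: h′(2.375) = -1.25; z₃ = 2.375 − 0.25·(-1.25) = 2.6875
h(2.6875) = -8.90234375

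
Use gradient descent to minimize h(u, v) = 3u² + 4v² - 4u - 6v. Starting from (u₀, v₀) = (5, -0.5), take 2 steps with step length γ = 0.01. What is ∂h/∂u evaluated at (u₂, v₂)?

22.9736

∇h = (6u - 4, 8v - 6)
Step 1: at (5, -0.5), ∇h = (26, -10) → (5, -0.5) − 0.01·(26, -10) = (4.74, -0.4)
Step 2: at (4.74, -0.4), ∇h = (24.44, -9.2) → (4.74, -0.4) − 0.01·(24.44, -9.2) = (4.4956, -0.308)
∂h/∂u at (4.4956, -0.308) = 22.9736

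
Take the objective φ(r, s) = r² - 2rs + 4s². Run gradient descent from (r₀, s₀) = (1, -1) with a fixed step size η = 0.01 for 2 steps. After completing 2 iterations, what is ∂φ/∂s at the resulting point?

-8.316

∇φ = (2r - 2s, -2r + 8s)
Step 1: at (1, -1), ∇φ = (4, -10) → (1, -1) − 0.01·(4, -10) = (0.96, -0.9)
Step 2: at (0.96, -0.9), ∇φ = (3.72, -9.12) → (0.96, -0.9) − 0.01·(3.72, -9.12) = (0.9228, -0.8088)
∂φ/∂s at (0.9228, -0.8088) = -8.316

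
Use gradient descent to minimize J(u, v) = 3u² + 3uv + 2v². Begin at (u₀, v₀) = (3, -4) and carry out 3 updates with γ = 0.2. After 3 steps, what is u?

∇J = (6u + 3v, 3u + 4v)
Step 1: at (3, -4), ∇J = (6, -7) → (3, -4) − 0.2·(6, -7) = (1.8, -2.6)
Step 2: at (1.8, -2.6), ∇J = (3, -5) → (1.8, -2.6) − 0.2·(3, -5) = (1.2, -1.6)
Step 3: at (1.2, -1.6), ∇J = (2.4, -2.8) → (1.2, -1.6) − 0.2·(2.4, -2.8) = (0.72, -1.04)
u = 0.72

0.72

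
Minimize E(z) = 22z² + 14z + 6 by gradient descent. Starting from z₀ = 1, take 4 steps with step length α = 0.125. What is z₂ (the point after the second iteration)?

E′(z) = 44z + 14
Step 1: E′(1) = 58; z₁ = 1 − 0.125·58 = -6.25
Step 2: E′(-6.25) = -261; z₂ = -6.25 − 0.125·(-261) = 26.375

26.375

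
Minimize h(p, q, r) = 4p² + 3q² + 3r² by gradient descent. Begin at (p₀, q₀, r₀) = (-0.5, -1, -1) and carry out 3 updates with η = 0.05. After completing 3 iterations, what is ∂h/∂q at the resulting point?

∇h = (8p, 6q, 6r)
(p₁, q₁, r₁) = (-0.5, -1, -1) − 0.05·(-4, -6, -6) = (-0.3, -0.7, -0.7)
(p₂, q₂, r₂) = (-0.3, -0.7, -0.7) − 0.05·(-2.4, -4.2, -4.2) = (-0.18, -0.49, -0.49)
(p₃, q₃, r₃) = (-0.18, -0.49, -0.49) − 0.05·(-1.44, -2.94, -2.94) = (-0.108, -0.343, -0.343)
∂h/∂q at (-0.108, -0.343, -0.343) = -2.058

-2.058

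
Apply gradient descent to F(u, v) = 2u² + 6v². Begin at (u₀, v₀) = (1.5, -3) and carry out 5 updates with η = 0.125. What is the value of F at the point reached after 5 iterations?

0.05712890625

∇F = (4u, 12v)
(u₁, v₁) = (1.5, -3) − 0.125·(6, -36) = (0.75, 1.5)
(u₂, v₂) = (0.75, 1.5) − 0.125·(3, 18) = (0.375, -0.75)
(u₃, v₃) = (0.375, -0.75) − 0.125·(1.5, -9) = (0.1875, 0.375)
(u₄, v₄) = (0.1875, 0.375) − 0.125·(0.75, 4.5) = (0.09375, -0.1875)
(u₅, v₅) = (0.09375, -0.1875) − 0.125·(0.375, -2.25) = (0.046875, 0.09375)
F(0.046875, 0.09375) = 0.05712890625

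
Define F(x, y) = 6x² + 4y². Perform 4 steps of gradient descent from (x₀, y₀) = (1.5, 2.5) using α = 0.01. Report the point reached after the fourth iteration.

(0.89954304, 1.7909824)

∇F = (12x, 8y)
(x₁, y₁) = (1.5, 2.5) − 0.01·(18, 20) = (1.32, 2.3)
(x₂, y₂) = (1.32, 2.3) − 0.01·(15.84, 18.4) = (1.1616, 2.116)
(x₃, y₃) = (1.1616, 2.116) − 0.01·(13.9392, 16.928) = (1.022208, 1.94672)
(x₄, y₄) = (1.022208, 1.94672) − 0.01·(12.266496, 15.57376) = (0.89954304, 1.7909824)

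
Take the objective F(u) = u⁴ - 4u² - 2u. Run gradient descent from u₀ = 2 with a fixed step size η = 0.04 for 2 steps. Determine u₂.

1.50304256

F′(u) = 4u³ - 8u - 2
u₁ = 2 − 0.04·14 = 1.44
u₂ = 1.44 − 0.04·(-1.576064) = 1.50304256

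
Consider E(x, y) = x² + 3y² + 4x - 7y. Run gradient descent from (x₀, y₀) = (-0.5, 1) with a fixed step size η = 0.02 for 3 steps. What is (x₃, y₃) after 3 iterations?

(-0.672896, 1.053088)

∇E = (2x + 4, 6y - 7)
Step 1: at (-0.5, 1), ∇E = (3, -1) → (-0.5, 1) − 0.02·(3, -1) = (-0.56, 1.02)
Step 2: at (-0.56, 1.02), ∇E = (2.88, -0.88) → (-0.56, 1.02) − 0.02·(2.88, -0.88) = (-0.6176, 1.0376)
Step 3: at (-0.6176, 1.0376), ∇E = (2.7648, -0.7744) → (-0.6176, 1.0376) − 0.02·(2.7648, -0.7744) = (-0.672896, 1.053088)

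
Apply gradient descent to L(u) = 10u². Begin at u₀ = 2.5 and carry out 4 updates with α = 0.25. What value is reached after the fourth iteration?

640

L′(u) = 20u
u₁ = 2.5 − 0.25·50 = -10
u₂ = -10 − 0.25·(-200) = 40
u₃ = 40 − 0.25·800 = -160
u₄ = -160 − 0.25·(-3200) = 640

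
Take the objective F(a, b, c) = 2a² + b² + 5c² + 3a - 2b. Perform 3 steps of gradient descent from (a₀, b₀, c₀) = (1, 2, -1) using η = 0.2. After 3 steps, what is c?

1

∇F = (4a + 3, 2b - 2, 10c)
Step 1: at (1, 2, -1), ∇F = (7, 2, -10) → (1, 2, -1) − 0.2·(7, 2, -10) = (-0.4, 1.6, 1)
Step 2: at (-0.4, 1.6, 1), ∇F = (1.4, 1.2, 10) → (-0.4, 1.6, 1) − 0.2·(1.4, 1.2, 10) = (-0.68, 1.36, -1)
Step 3: at (-0.68, 1.36, -1), ∇F = (0.28, 0.72, -10) → (-0.68, 1.36, -1) − 0.2·(0.28, 0.72, -10) = (-0.736, 1.216, 1)
c = 1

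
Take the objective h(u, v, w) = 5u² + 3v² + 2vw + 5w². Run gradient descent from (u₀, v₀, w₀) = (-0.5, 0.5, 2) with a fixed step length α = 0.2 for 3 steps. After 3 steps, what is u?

0.5

∇h = (10u, 6v + 2w, 2v + 10w)
(u₁, v₁, w₁) = (-0.5, 0.5, 2) − 0.2·(-5, 7, 21) = (0.5, -0.9, -2.2)
(u₂, v₂, w₂) = (0.5, -0.9, -2.2) − 0.2·(5, -9.8, -23.8) = (-0.5, 1.06, 2.56)
(u₃, v₃, w₃) = (-0.5, 1.06, 2.56) − 0.2·(-5, 11.48, 27.72) = (0.5, -1.236, -2.984)
u = 0.5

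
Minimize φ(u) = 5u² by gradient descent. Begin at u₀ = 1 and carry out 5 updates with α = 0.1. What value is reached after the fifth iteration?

0

φ′(u) = 10u
Step 1: φ′(1) = 10; u₁ = 1 − 0.1·10 = 0
Step 2: φ′(0) = 0; u₂ = 0 − 0.1·0 = 0
Step 3: φ′(0) = 0; u₃ = 0 − 0.1·0 = 0
Step 4: φ′(0) = 0; u₄ = 0 − 0.1·0 = 0
Step 5: φ′(0) = 0; u₅ = 0 − 0.1·0 = 0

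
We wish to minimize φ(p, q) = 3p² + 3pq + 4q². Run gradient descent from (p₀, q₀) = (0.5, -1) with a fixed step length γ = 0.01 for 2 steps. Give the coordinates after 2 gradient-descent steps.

(0.49805, -0.8752)

∇φ = (6p + 3q, 3p + 8q)
Step 1: at (0.5, -1), ∇φ = (0, -6.5) → (0.5, -1) − 0.01·(0, -6.5) = (0.5, -0.935)
Step 2: at (0.5, -0.935), ∇φ = (0.195, -5.98) → (0.5, -0.935) − 0.01·(0.195, -5.98) = (0.49805, -0.8752)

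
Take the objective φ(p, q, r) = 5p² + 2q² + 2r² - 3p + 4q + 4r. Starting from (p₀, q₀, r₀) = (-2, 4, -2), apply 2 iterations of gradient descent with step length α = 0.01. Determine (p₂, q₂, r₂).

∇φ = (10p - 3, 4q + 4, 4r + 4)
Step 1: at (-2, 4, -2), ∇φ = (-23, 20, -4) → (-2, 4, -2) − 0.01·(-23, 20, -4) = (-1.77, 3.8, -1.96)
Step 2: at (-1.77, 3.8, -1.96), ∇φ = (-20.7, 19.2, -3.84) → (-1.77, 3.8, -1.96) − 0.01·(-20.7, 19.2, -3.84) = (-1.563, 3.608, -1.9216)

(-1.563, 3.608, -1.9216)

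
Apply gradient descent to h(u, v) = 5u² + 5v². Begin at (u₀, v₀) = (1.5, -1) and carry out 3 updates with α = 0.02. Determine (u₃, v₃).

(0.768, -0.512)

∇h = (10u, 10v)
Step 1: at (1.5, -1), ∇h = (15, -10) → (1.5, -1) − 0.02·(15, -10) = (1.2, -0.8)
Step 2: at (1.2, -0.8), ∇h = (12, -8) → (1.2, -0.8) − 0.02·(12, -8) = (0.96, -0.64)
Step 3: at (0.96, -0.64), ∇h = (9.6, -6.4) → (0.96, -0.64) − 0.02·(9.6, -6.4) = (0.768, -0.512)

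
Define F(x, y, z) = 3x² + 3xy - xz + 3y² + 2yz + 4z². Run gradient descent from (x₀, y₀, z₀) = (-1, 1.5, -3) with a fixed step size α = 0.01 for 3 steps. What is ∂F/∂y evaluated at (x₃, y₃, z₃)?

∇F = (6x + 3y - z, 3x + 6y + 2z, -x + 2y + 8z)
(x₁, y₁, z₁) = (-1, 1.5, -3) − 0.01·(1.5, 0, -20) = (-1.015, 1.5, -2.8)
(x₂, y₂, z₂) = (-1.015, 1.5, -2.8) − 0.01·(1.21, 0.355, -18.385) = (-1.0271, 1.49645, -2.61615)
(x₃, y₃, z₃) = (-1.0271, 1.49645, -2.61615) − 0.01·(0.9429, 0.6651, -16.9092) = (-1.036529, 1.489799, -2.447058)
∂F/∂y at (-1.036529, 1.489799, -2.447058) = 0.935091

0.935091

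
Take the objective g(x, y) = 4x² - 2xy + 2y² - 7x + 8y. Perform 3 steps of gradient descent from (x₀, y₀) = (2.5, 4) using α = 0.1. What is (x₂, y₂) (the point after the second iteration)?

∇g = (8x - 2y - 7, -2x + 4y + 8)
(x₁, y₁) = (2.5, 4) − 0.1·(5, 19) = (2, 2.1)
(x₂, y₂) = (2, 2.1) − 0.1·(4.8, 12.4) = (1.52, 0.86)

(1.52, 0.86)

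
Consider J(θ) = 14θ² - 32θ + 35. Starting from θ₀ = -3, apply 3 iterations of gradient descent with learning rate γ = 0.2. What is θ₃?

404.392

J′(θ) = 28θ - 32
Step 1: J′(-3) = -116; θ₁ = -3 − 0.2·(-116) = 20.2
Step 2: J′(20.2) = 533.6; θ₂ = 20.2 − 0.2·533.6 = -86.52
Step 3: J′(-86.52) = -2454.56; θ₃ = -86.52 − 0.2·(-2454.56) = 404.392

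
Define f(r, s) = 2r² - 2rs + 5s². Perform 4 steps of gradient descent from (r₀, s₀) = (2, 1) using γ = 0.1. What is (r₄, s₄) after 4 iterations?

(0.4016, 0.1216)

∇f = (4r - 2s, -2r + 10s)
(r₁, s₁) = (2, 1) − 0.1·(6, 6) = (1.4, 0.4)
(r₂, s₂) = (1.4, 0.4) − 0.1·(4.8, 1.2) = (0.92, 0.28)
(r₃, s₃) = (0.92, 0.28) − 0.1·(3.12, 0.96) = (0.608, 0.184)
(r₄, s₄) = (0.608, 0.184) − 0.1·(2.064, 0.624) = (0.4016, 0.1216)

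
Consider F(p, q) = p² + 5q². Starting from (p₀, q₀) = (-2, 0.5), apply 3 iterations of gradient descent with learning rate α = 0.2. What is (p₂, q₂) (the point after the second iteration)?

(-0.72, 0.5)

∇F = (2p, 10q)
(p₁, q₁) = (-2, 0.5) − 0.2·(-4, 5) = (-1.2, -0.5)
(p₂, q₂) = (-1.2, -0.5) − 0.2·(-2.4, -5) = (-0.72, 0.5)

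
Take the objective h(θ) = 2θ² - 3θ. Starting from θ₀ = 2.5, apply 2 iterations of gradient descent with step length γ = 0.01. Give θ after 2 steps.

2.3628

h′(θ) = 4θ - 3
θ₁ = 2.5 − 0.01·7 = 2.43
θ₂ = 2.43 − 0.01·6.72 = 2.3628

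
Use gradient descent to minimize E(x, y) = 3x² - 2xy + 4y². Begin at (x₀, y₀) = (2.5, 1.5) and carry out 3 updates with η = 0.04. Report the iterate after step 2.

∇E = (6x - 2y, -2x + 8y)
(x₁, y₁) = (2.5, 1.5) − 0.04·(12, 7) = (2.02, 1.22)
(x₂, y₂) = (2.02, 1.22) − 0.04·(9.68, 5.72) = (1.6328, 0.9912)

(1.6328, 0.9912)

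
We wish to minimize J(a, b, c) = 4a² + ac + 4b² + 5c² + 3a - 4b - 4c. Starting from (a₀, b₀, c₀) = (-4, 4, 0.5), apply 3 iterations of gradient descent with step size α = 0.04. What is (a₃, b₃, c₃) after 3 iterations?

(-1.566784, 1.600512, 0.631424)

∇J = (8a + c + 3, 8b - 4, a + 10c - 4)
Step 1: at (-4, 4, 0.5), ∇J = (-28.5, 28, -3) → (-4, 4, 0.5) − 0.04·(-28.5, 28, -3) = (-2.86, 2.88, 0.62)
Step 2: at (-2.86, 2.88, 0.62), ∇J = (-19.26, 19.04, -0.66) → (-2.86, 2.88, 0.62) − 0.04·(-19.26, 19.04, -0.66) = (-2.0896, 2.1184, 0.6464)
Step 3: at (-2.0896, 2.1184, 0.6464), ∇J = (-13.0704, 12.9472, 0.3744) → (-2.0896, 2.1184, 0.6464) − 0.04·(-13.0704, 12.9472, 0.3744) = (-1.566784, 1.600512, 0.631424)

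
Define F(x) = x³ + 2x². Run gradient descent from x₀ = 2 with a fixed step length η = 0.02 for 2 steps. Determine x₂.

F′(x) = 3x² + 4x
x₁ = 2 − 0.02·20 = 1.6
x₂ = 1.6 − 0.02·14.08 = 1.3184

1.3184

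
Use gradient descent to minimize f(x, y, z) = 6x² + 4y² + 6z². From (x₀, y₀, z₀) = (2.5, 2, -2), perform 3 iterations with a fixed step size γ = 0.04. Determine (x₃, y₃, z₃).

(0.35152, 0.628864, -0.281216)

∇f = (12x, 8y, 12z)
(x₁, y₁, z₁) = (2.5, 2, -2) − 0.04·(30, 16, -24) = (1.3, 1.36, -1.04)
(x₂, y₂, z₂) = (1.3, 1.36, -1.04) − 0.04·(15.6, 10.88, -12.48) = (0.676, 0.9248, -0.5408)
(x₃, y₃, z₃) = (0.676, 0.9248, -0.5408) − 0.04·(8.112, 7.3984, -6.4896) = (0.35152, 0.628864, -0.281216)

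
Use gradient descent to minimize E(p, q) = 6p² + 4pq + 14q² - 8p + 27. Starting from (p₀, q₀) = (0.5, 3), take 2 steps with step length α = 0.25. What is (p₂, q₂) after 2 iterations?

∇E = (12p + 4q - 8, 4p + 28q)
Step 1: at (0.5, 3), ∇E = (10, 86) → (0.5, 3) − 0.25·(10, 86) = (-2, -18.5)
Step 2: at (-2, -18.5), ∇E = (-106, -526) → (-2, -18.5) − 0.25·(-106, -526) = (24.5, 113)

(24.5, 113)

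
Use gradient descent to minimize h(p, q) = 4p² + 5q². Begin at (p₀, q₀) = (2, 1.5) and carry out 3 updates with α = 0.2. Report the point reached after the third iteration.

(-0.432, -1.5)

∇h = (8p, 10q)
(p₁, q₁) = (2, 1.5) − 0.2·(16, 15) = (-1.2, -1.5)
(p₂, q₂) = (-1.2, -1.5) − 0.2·(-9.6, -15) = (0.72, 1.5)
(p₃, q₃) = (0.72, 1.5) − 0.2·(5.76, 15) = (-0.432, -1.5)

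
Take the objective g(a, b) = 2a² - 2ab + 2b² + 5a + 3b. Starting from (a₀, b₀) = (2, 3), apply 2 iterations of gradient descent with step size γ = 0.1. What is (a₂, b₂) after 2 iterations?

∇g = (4a - 2b + 5, -2a + 4b + 3)
Step 1: at (2, 3), ∇g = (7, 11) → (2, 3) − 0.1·(7, 11) = (1.3, 1.9)
Step 2: at (1.3, 1.9), ∇g = (6.4, 8) → (1.3, 1.9) − 0.1·(6.4, 8) = (0.66, 1.1)

(0.66, 1.1)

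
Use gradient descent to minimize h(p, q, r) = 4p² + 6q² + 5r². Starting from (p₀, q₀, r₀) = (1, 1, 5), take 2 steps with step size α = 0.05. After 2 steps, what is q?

∇h = (8p, 12q, 10r)
(p₁, q₁, r₁) = (1, 1, 5) − 0.05·(8, 12, 50) = (0.6, 0.4, 2.5)
(p₂, q₂, r₂) = (0.6, 0.4, 2.5) − 0.05·(4.8, 4.8, 25) = (0.36, 0.16, 1.25)
q = 0.16

0.16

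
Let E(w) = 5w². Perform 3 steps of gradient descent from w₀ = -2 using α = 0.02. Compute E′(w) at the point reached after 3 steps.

-10.24

E′(w) = 10w
Step 1: E′(-2) = -20; w₁ = -2 − 0.02·(-20) = -1.6
Step 2: E′(-1.6) = -16; w₂ = -1.6 − 0.02·(-16) = -1.28
Step 3: E′(-1.28) = -12.8; w₃ = -1.28 − 0.02·(-12.8) = -1.024
E′(w) at (-1.024) = -10.24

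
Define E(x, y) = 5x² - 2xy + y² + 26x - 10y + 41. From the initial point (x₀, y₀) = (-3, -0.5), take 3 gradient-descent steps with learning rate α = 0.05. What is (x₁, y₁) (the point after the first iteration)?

∇E = (10x - 2y + 26, -2x + 2y - 10)
Step 1: at (-3, -0.5), ∇E = (-3, -5) → (-3, -0.5) − 0.05·(-3, -5) = (-2.85, -0.25)

(-2.85, -0.25)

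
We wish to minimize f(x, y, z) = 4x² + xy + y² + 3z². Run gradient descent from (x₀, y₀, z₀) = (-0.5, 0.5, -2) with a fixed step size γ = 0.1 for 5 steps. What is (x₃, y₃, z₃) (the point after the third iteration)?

(-0.0525, 0.3075, -0.128)

∇f = (8x + y, x + 2y, 6z)
Step 1: at (-0.5, 0.5, -2), ∇f = (-3.5, 0.5, -12) → (-0.5, 0.5, -2) − 0.1·(-3.5, 0.5, -12) = (-0.15, 0.45, -0.8)
Step 2: at (-0.15, 0.45, -0.8), ∇f = (-0.75, 0.75, -4.8) → (-0.15, 0.45, -0.8) − 0.1·(-0.75, 0.75, -4.8) = (-0.075, 0.375, -0.32)
Step 3: at (-0.075, 0.375, -0.32), ∇f = (-0.225, 0.675, -1.92) → (-0.075, 0.375, -0.32) − 0.1·(-0.225, 0.675, -1.92) = (-0.0525, 0.3075, -0.128)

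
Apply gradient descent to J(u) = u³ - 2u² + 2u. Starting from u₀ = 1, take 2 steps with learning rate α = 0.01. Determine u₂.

J′(u) = 3u² - 4u + 2
Step 1: J′(1) = 1; u₁ = 1 − 0.01·1 = 0.99
Step 2: J′(0.99) = 0.9803; u₂ = 0.99 − 0.01·0.9803 = 0.980197

0.980197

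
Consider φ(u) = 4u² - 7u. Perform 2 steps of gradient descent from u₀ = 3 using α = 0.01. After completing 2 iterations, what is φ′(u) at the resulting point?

14.3888

φ′(u) = 8u - 7
Step 1: φ′(3) = 17; u₁ = 3 − 0.01·17 = 2.83
Step 2: φ′(2.83) = 15.64; u₂ = 2.83 − 0.01·15.64 = 2.6736
φ′(u) at (2.6736) = 14.3888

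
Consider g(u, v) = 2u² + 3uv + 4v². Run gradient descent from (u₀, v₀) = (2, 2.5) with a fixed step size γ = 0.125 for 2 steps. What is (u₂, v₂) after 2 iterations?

∇g = (4u + 3v, 3u + 8v)
(u₁, v₁) = (2, 2.5) − 0.125·(15.5, 26) = (0.0625, -0.75)
(u₂, v₂) = (0.0625, -0.75) − 0.125·(-2, -5.8125) = (0.3125, -0.0234375)

(0.3125, -0.0234375)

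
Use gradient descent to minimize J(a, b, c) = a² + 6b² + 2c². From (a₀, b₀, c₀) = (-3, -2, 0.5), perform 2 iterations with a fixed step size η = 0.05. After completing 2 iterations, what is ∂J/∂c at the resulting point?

∇J = (2a, 12b, 4c)
(a₁, b₁, c₁) = (-3, -2, 0.5) − 0.05·(-6, -24, 2) = (-2.7, -0.8, 0.4)
(a₂, b₂, c₂) = (-2.7, -0.8, 0.4) − 0.05·(-5.4, -9.6, 1.6) = (-2.43, -0.32, 0.32)
∂J/∂c at (-2.43, -0.32, 0.32) = 1.28

1.28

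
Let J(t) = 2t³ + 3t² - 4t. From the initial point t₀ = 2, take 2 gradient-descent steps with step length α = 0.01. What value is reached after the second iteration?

J′(t) = 6t² + 6t - 4
Step 1: J′(2) = 32; t₁ = 2 − 0.01·32 = 1.68
Step 2: J′(1.68) = 23.0144; t₂ = 1.68 − 0.01·23.0144 = 1.449856

1.449856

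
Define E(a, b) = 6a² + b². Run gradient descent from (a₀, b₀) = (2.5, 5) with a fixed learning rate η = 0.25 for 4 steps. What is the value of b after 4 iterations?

0.3125

∇E = (12a, 2b)
(a₁, b₁) = (2.5, 5) − 0.25·(30, 10) = (-5, 2.5)
(a₂, b₂) = (-5, 2.5) − 0.25·(-60, 5) = (10, 1.25)
(a₃, b₃) = (10, 1.25) − 0.25·(120, 2.5) = (-20, 0.625)
(a₄, b₄) = (-20, 0.625) − 0.25·(-240, 1.25) = (40, 0.3125)
b = 0.3125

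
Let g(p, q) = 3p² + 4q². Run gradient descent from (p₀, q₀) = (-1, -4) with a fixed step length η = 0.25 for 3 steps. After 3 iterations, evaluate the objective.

64.046875

∇g = (6p, 8q)
(p₁, q₁) = (-1, -4) − 0.25·(-6, -32) = (0.5, 4)
(p₂, q₂) = (0.5, 4) − 0.25·(3, 32) = (-0.25, -4)
(p₃, q₃) = (-0.25, -4) − 0.25·(-1.5, -32) = (0.125, 4)
g(0.125, 4) = 64.046875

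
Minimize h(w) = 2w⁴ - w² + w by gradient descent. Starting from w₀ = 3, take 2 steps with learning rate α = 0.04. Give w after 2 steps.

h′(w) = 8w³ - 2w + 1
Step 1: h′(3) = 211; w₁ = 3 − 0.04·211 = -5.44
Step 2: h′(-5.44) = -1276.033472; w₂ = -5.44 − 0.04·(-1276.033472) = 45.60133888

45.60133888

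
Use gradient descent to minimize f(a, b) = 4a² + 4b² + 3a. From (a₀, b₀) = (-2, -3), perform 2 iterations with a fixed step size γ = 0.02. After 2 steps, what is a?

-1.5216

∇f = (8a + 3, 8b)
Step 1: at (-2, -3), ∇f = (-13, -24) → (-2, -3) − 0.02·(-13, -24) = (-1.74, -2.52)
Step 2: at (-1.74, -2.52), ∇f = (-10.92, -20.16) → (-1.74, -2.52) − 0.02·(-10.92, -20.16) = (-1.5216, -2.1168)
a = -1.5216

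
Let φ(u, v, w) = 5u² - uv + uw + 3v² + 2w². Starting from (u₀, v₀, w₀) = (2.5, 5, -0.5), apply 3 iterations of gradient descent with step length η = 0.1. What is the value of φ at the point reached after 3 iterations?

0.638596

∇φ = (10u - v + w, -u + 6v, u + 4w)
Step 1: at (2.5, 5, -0.5), ∇φ = (19.5, 27.5, 0.5) → (2.5, 5, -0.5) − 0.1·(19.5, 27.5, 0.5) = (0.55, 2.25, -0.55)
Step 2: at (0.55, 2.25, -0.55), ∇φ = (2.7, 12.95, -1.65) → (0.55, 2.25, -0.55) − 0.1·(2.7, 12.95, -1.65) = (0.28, 0.955, -0.385)
Step 3: at (0.28, 0.955, -0.385), ∇φ = (1.46, 5.45, -1.26) → (0.28, 0.955, -0.385) − 0.1·(1.46, 5.45, -1.26) = (0.134, 0.41, -0.259)
φ(0.134, 0.41, -0.259) = 0.638596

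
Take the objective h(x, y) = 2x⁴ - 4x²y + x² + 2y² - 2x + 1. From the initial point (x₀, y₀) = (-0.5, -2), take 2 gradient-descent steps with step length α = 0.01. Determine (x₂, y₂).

∇h = (8x³ - 8xy + 2x - 2, -4x² + 4y)
Step 1: at (-0.5, -2), ∇h = (-12, -9) → (-0.5, -2) − 0.01·(-12, -9) = (-0.38, -1.91)
Step 2: at (-0.38, -1.91), ∇h = (-9.005376, -8.2176) → (-0.38, -1.91) − 0.01·(-9.005376, -8.2176) = (-0.28994624, -1.827824)

(-0.28994624, -1.827824)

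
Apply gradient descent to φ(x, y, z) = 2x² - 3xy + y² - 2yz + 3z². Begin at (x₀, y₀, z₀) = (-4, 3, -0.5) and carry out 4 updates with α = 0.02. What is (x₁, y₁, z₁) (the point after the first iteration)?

(-3.5, 2.62, -0.32)

∇φ = (4x - 3y, -3x + 2y - 2z, -2y + 6z)
(x₁, y₁, z₁) = (-4, 3, -0.5) − 0.02·(-25, 19, -9) = (-3.5, 2.62, -0.32)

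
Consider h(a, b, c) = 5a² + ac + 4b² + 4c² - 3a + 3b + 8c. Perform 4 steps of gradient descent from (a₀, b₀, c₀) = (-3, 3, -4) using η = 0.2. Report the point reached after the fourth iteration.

∇h = (10a + c - 3, 8b + 3, a + 8c + 8)
(a₁, b₁, c₁) = (-3, 3, -4) − 0.2·(-37, 27, -27) = (4.4, -2.4, 1.4)
(a₂, b₂, c₂) = (4.4, -2.4, 1.4) − 0.2·(42.4, -16.2, 23.6) = (-4.08, 0.84, -3.32)
(a₃, b₃, c₃) = (-4.08, 0.84, -3.32) − 0.2·(-47.12, 9.72, -22.64) = (5.344, -1.104, 1.208)
(a₄, b₄, c₄) = (5.344, -1.104, 1.208) − 0.2·(51.648, -5.832, 23.008) = (-4.9856, 0.0624, -3.3936)

(-4.9856, 0.0624, -3.3936)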